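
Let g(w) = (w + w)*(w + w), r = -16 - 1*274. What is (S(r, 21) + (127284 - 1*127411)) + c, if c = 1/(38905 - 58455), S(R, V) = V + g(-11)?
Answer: 7389899/19550 ≈ 378.00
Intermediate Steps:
r = -290 (r = -16 - 274 = -290)
g(w) = 4*w² (g(w) = (2*w)*(2*w) = 4*w²)
S(R, V) = 484 + V (S(R, V) = V + 4*(-11)² = V + 4*121 = V + 484 = 484 + V)
c = -1/19550 (c = 1/(-19550) = -1/19550 ≈ -5.1151e-5)
(S(r, 21) + (127284 - 1*127411)) + c = ((484 + 21) + (127284 - 1*127411)) - 1/19550 = (505 + (127284 - 127411)) - 1/19550 = (505 - 127) - 1/19550 = 378 - 1/19550 = 7389899/19550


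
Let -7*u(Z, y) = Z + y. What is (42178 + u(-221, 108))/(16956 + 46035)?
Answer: 98453/146979 ≈ 0.66984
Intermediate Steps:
u(Z, y) = -Z/7 - y/7 (u(Z, y) = -(Z + y)/7 = -Z/7 - y/7)
(42178 + u(-221, 108))/(16956 + 46035) = (42178 + (-⅐*(-221) - ⅐*108))/(16956 + 46035) = (42178 + (221/7 - 108/7))/62991 = (42178 + 113/7)*(1/62991) = (295359/7)*(1/62991) = 98453/146979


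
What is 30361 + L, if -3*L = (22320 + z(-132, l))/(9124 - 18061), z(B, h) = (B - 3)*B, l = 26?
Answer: 90449879/2979 ≈ 30363.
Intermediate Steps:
z(B, h) = B*(-3 + B) (z(B, h) = (-3 + B)*B = B*(-3 + B))
L = 4460/2979 (L = -(22320 - 132*(-3 - 132))/(3*(9124 - 18061)) = -(22320 - 132*(-135))/(3*(-8937)) = -(22320 + 17820)*(-1)/(3*8937) = -13380*(-1)/8937 = -⅓*(-4460/993) = 4460/2979 ≈ 1.4971)
30361 + L = 30361 + 4460/2979 = 90449879/2979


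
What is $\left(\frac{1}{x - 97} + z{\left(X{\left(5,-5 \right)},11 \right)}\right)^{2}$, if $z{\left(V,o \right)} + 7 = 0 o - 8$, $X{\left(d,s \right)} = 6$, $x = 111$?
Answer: $\frac{43681}{196} \approx 222.86$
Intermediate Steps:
$z{\left(V,o \right)} = -15$ ($z{\left(V,o \right)} = -7 - \left(8 + 0 o\right) = -7 + \left(0 - 8\right) = -7 - 8 = -15$)
$\left(\frac{1}{x - 97} + z{\left(X{\left(5,-5 \right)},11 \right)}\right)^{2} = \left(\frac{1}{111 - 97} - 15\right)^{2} = \left(\frac{1}{14} - 15\right)^{2} = \left(- \frac{209}{14}\right)^{2} = \frac{43681}{196}$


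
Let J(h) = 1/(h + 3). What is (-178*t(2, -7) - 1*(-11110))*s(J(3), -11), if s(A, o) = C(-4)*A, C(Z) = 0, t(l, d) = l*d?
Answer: 0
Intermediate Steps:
t(l, d) = d*l
J(h) = 1/(3 + h)
s(A, o) = 0 (s(A, o) = 0*A = 0)
(-178*t(2, -7) - 1*(-11110))*s(J(3), -11) = (-(-1246)*2 - 1*(-11110))*0 = (-178*(-14) + 11110)*0 = (2492 + 11110)*0 = 13602*0 = 0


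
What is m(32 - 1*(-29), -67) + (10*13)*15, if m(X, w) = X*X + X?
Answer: 5732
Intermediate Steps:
m(X, w) = X + X² (m(X, w) = X² + X = X + X²)
m(32 - 1*(-29), -67) + (10*13)*15 = (32 - 1*(-29))*(1 + (32 - 1*(-29))) + (10*13)*15 = (32 + 29)*(1 + (32 + 29)) + 130*15 = 61*(1 + 61) + 1950 = 61*62 + 1950 = 3782 + 1950 = 5732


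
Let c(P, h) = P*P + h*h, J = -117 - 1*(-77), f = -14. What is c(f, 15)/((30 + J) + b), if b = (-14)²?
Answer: 421/186 ≈ 2.2634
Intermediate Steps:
J = -40 (J = -117 + 77 = -40)
b = 196
c(P, h) = P² + h²
c(f, 15)/((30 + J) + b) = ((-14)² + 15²)/((30 - 40) + 196) = (196 + 225)/(-10 + 196) = 421/186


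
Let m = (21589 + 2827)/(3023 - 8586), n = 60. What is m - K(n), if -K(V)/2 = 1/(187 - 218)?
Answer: -768022/172453 ≈ -4.4535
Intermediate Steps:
K(V) = 2/31 (K(V) = -2/(187 - 218) = -2/(-31) = -2*(-1/31) = 2/31)
m = -24416/5563 (m = 24416/(-5563) = 24416*(-1/5563) = -24416/5563 ≈ -4.3890)
m - K(n) = -24416/5563 - 1*2/31 = -24416/5563 - 2/31 = -768022/172453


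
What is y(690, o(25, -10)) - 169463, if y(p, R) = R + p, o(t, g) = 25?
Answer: -168748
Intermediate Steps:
y(690, o(25, -10)) - 169463 = (25 + 690) - 169463 = 715 - 169463 = -168748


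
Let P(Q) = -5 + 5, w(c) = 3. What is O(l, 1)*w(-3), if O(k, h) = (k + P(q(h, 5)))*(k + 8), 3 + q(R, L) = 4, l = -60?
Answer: 9360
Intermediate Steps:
q(R, L) = 1 (q(R, L) = -3 + 4 = 1)
P(Q) = 0
O(k, h) = k*(8 + k) (O(k, h) = (k + 0)*(k + 8) = k*(8 + k))
O(l, 1)*w(-3) = -60*(8 - 60)*3 = -60*(-52)*3 = 3120*3 = 9360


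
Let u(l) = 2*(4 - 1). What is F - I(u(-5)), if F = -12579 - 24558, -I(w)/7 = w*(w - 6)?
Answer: -37137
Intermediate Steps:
u(l) = 6 (u(l) = 2*3 = 6)
I(w) = -7*w*(-6 + w) (I(w) = -7*w*(w - 6) = -7*w*(-6 + w))
F = -37137
F - I(u(-5)) = -37137 - 7*6*(6 - 1*6) = -37137 - 7*6*(6 - 6) = -37137 - 7*6*0 = -37137 - 1*0 = -37137 + 0 = -37137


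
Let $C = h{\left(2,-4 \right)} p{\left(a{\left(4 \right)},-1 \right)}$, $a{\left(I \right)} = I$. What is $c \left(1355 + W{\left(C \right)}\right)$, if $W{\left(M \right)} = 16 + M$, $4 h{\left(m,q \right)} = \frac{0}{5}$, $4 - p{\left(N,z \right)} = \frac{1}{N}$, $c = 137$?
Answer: $187827$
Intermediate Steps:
$p{\left(N,z \right)} = 4 - \frac{1}{N}$
$h{\left(m,q \right)} = 0$ ($h{\left(m,q \right)} = \frac{0 \cdot \frac{1}{5}}{4} = \frac{1}{4} \cdot 0 = 0$)
$C = 0$ ($C = 0 \left(4 - \frac{1}{4}\right) = 0 \cdot \frac{15}{4} = 0$)
$c \left(1355 + W{\left(C \right)}\right) = 137 \left(1355 + \left(16 + 0\right)\right) = 137 \left(1355 + 16\right) = 137 \cdot 1371 = 187827$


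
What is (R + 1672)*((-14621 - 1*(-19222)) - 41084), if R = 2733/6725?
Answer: -410321856639/6725 ≈ -6.1014e+7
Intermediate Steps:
R = 2733/6725 (R = 2733*(1/6725) = 2733/6725 ≈ 0.40639)
(R + 1672)*((-14621 - 1*(-19222)) - 41084) = (2733/6725 + 1672)*((-14621 - 1*(-19222)) - 41084) = 11246933*((-14621 + 19222) - 41084)/6725 = 11246933*(4601 - 41084)/6725 = (11246933/6725)*(-36483) = -410321856639/6725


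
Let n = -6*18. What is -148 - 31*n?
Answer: 3200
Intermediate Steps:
n = -108
-148 - 31*n = -148 - 31*(-108) = -148 + 3348 = 3200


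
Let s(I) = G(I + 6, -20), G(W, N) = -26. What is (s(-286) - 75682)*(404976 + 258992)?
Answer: -50267689344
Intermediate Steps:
s(I) = -26
(s(-286) - 75682)*(404976 + 258992) = (-26 - 75682)*(404976 + 258992) = -75708*663968 = -50267689344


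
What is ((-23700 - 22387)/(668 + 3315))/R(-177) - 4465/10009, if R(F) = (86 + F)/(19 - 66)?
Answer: -23298737446/3627792077 ≈ -6.4223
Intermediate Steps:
R(F) = -86/47 - F/47 (R(F) = (86 + F)/(-47) = (86 + F)*(-1/47) = -86/47 - F/47)
((-23700 - 22387)/(668 + 3315))/R(-177) - 4465/10009 = ((-23700 - 22387)/(668 + 3315))/(-86/47 - 1/47*(-177)) - 4465/10009 = (-46087/3983)/(-86/47 + 177/47) - 4465*1/10009 = (-46087*1/3983)/(91/47) - 4465/10009 = -46087/3983*47/91 - 4465/10009 = -2166089/362453 - 4465/10009 = -23298737446/3627792077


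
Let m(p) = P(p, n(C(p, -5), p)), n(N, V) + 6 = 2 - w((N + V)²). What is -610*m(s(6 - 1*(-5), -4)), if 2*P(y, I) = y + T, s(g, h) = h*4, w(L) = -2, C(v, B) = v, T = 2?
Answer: 4270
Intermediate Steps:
n(N, V) = -2 (n(N, V) = -6 + (2 - 1*(-2)) = -6 + (2 + 2) = -6 + 4 = -2)
s(g, h) = 4*h
P(y, I) = 1 + y/2 (P(y, I) = (y + 2)/2 = (2 + y)/2 = 1 + y/2)
m(p) = 1 + p/2
-610*m(s(6 - 1*(-5), -4)) = -610*(1 + (4*(-4))/2) = -610*(1 + (½)*(-16)) = -610*(1 - 8) = -610*(-7) = 4270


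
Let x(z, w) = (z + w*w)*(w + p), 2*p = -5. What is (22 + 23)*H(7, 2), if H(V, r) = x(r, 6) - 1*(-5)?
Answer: 6210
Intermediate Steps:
p = -5/2 (p = (½)*(-5) = -5/2 ≈ -2.5000)
x(z, w) = (-5/2 + w)*(z + w²) (x(z, w) = (z + w*w)*(w - 5/2) = (z + w²)*(-5/2 + w) = (-5/2 + w)*(z + w²))
H(V, r) = 131 + 7*r/2 (H(V, r) = (6³ - 5*r/2 - 5/2*6² + 6*r) - 1*(-5) = (216 - 5*r/2 - 5/2*36 + 6*r) + 5 = (216 - 5*r/2 - 90 + 6*r) + 5 = (126 + 7*r/2) + 5 = 131 + 7*r/2)
(22 + 23)*H(7, 2) = (22 + 23)*(131 + (7/2)*2) = 45*(131 + 7) = 45*138 = 6210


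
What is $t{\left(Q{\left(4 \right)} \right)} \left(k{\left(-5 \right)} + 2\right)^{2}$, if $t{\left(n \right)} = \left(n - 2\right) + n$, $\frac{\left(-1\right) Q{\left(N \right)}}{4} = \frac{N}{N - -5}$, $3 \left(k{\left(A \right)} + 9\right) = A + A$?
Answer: $- \frac{48050}{81} \approx -593.21$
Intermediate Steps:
$k{\left(A \right)} = -9 + \frac{2 A}{3}$ ($k{\left(A \right)} = -9 + \frac{A + A}{3} = -9 + \frac{2 A}{3}$)
$Q{\left(N \right)} = - \frac{4 N}{5 + N}$ ($Q{\left(N \right)} = - 4 \frac{N}{N - -5} = - 4 \frac{N}{N + 5} = - 4 \frac{N}{5 + N} = - \frac{4 N}{5 + N}$)
$t{\left(n \right)} = -2 + 2 n$ ($t{\left(n \right)} = \left(-2 + n\right) + n = -2 + 2 n$)
$t{\left(Q{\left(4 \right)} \right)} \left(k{\left(-5 \right)} + 2\right)^{2} = \left(-2 + 2 \left(\left(-4\right) 4 \frac{1}{5 + 4}\right)\right) \left(\left(-9 + \frac{2}{3} \left(-5\right)\right) + 2\right)^{2} = \left(-2 + 2 \left(\left(-4\right) 4 \cdot \frac{1}{9}\right)\right) \left(\left(-9 - \frac{10}{3}\right) + 2\right)^{2} = \left(-2 + 2 \left(\left(-4\right) 4 \cdot \frac{1}{9}\right)\right) \left(- \frac{37}{3} + 2\right)^{2} = \left(-2 + 2 \left(- \frac{16}{9}\right)\right) \left(- \frac{31}{3}\right)^{2} = \left(-2 - \frac{32}{9}\right) \frac{961}{9} = \left(- \frac{50}{9}\right) \frac{961}{9} = - \frac{48050}{81}$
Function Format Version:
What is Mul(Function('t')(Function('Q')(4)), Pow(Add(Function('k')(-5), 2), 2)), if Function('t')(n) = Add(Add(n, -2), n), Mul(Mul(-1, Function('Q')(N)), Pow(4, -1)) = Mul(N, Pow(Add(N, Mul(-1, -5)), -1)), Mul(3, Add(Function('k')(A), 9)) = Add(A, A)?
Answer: Rational(-48050, 81) ≈ -593.21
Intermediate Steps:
Function('k')(A) = Add(-9, Mul(Rational(2, 3), A)) (Function('k')(A) = Add(-9, Mul(Rational(1, 3), Add(A, A))) = Add(-9, Mul(Rational(1, 3), Mul(2, A))) = Add(-9, Mul(Rational(2, 3), A)))
Function('Q')(N) = Mul(-4, N, Pow(Add(5, N), -1)) (Function('Q')(N) = Mul(-4, Mul(N, Pow(Add(N, Mul(-1, -5)), -1))) = Mul(-4, Mul(N, Pow(Add(N, 5), -1))) = Mul(-4, Mul(N, Pow(Add(5, N), -1))) = Mul(-4, N, Pow(Add(5, N), -1)))
Function('t')(n) = Add(-2, Mul(2, n)) (Function('t')(n) = Add(Add(-2, n), n) = Add(-2, Mul(2, n)))
Mul(Function('t')(Function('Q')(4)), Pow(Add(Function('k')(-5), 2), 2)) = Mul(Add(-2, Mul(2, Mul(-4, 4, Pow(Add(5, 4), -1)))), Pow(Add(Add(-9, Mul(Rational(2, 3), -5)), 2), 2)) = Mul(Add(-2, Mul(2, Mul(-4, 4, Pow(9, -1)))), Pow(Add(Add(-9, Rational(-10, 3)), 2), 2)) = Mul(Add(-2, Mul(2, Mul(-4, 4, Rational(1, 9)))), Pow(Add(Rational(-37, 3), 2), 2)) = Mul(Add(-2, Mul(2, Rational(-16, 9))), Pow(Rational(-31, 3), 2)) = Mul(Add(-2, Rational(-32, 9)), Rational(961, 9)) = Mul(Rational(-50, 9), Rational(961, 9)) = Rational(-48050, 81)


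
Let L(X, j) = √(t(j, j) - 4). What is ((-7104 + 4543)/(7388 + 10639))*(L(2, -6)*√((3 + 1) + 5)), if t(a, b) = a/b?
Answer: -2561*I*√3/6009 ≈ -0.73819*I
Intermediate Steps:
L(X, j) = I*√3 (L(X, j) = √(j/j - 4) = √(1 - 4) = √(-3) = I*√3)
((-7104 + 4543)/(7388 + 10639))*(L(2, -6)*√((3 + 1) + 5)) = ((-7104 + 4543)/(7388 + 10639))*((I*√3)*√((3 + 1) + 5)) = (-2561/18027)*((I*√3)*√(4 + 5)) = (-2561*1/18027)*((I*√3)*√9) = -2561*I*√3*3/18027 = -2561*I*√3/6009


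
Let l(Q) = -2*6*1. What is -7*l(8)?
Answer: 84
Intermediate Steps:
l(Q) = -12 (l(Q) = -12*1 = -12)
-7*l(8) = -7*(-12) = 84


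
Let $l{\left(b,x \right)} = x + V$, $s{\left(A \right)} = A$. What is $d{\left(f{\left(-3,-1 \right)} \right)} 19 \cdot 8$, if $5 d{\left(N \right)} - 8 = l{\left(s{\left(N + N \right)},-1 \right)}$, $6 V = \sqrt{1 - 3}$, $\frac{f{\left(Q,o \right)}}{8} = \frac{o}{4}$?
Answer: $\frac{1064}{5} + \frac{76 i \sqrt{2}}{15} \approx 212.8 + 7.1654 i$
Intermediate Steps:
$f{\left(Q,o \right)} = 2 o$ ($f{\left(Q,o \right)} = 8 \frac{o}{4} = 2 o$)
$V = \frac{i \sqrt{2}}{6}$ ($V = \frac{\sqrt{1 - 3}}{6} = \frac{\sqrt{-2}}{6} = \frac{i \sqrt{2}}{6} \approx 0.2357 i$)
$l{\left(b,x \right)} = x + \frac{i \sqrt{2}}{6}$
$d{\left(N \right)} = \frac{7}{5} + \frac{i \sqrt{2}}{30}$ ($d{\left(N \right)} = \frac{8}{5} + \frac{-1 + \frac{i \sqrt{2}}{6}}{5} = \frac{8}{5} - \left(\frac{1}{5} - \frac{i \sqrt{2}}{30}\right) = \frac{7}{5} + \frac{i \sqrt{2}}{30}$)
$d{\left(f{\left(-3,-1 \right)} \right)} 19 \cdot 8 = \left(\frac{7}{5} + \frac{i \sqrt{2}}{30}\right) 19 \cdot 8 = \left(\frac{133}{5} + \frac{19 i \sqrt{2}}{30}\right) 8 = \frac{1064}{5} + \frac{76 i \sqrt{2}}{15}$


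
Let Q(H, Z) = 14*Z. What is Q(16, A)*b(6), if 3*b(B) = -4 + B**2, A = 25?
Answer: 11200/3 ≈ 3733.3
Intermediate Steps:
b(B) = -4/3 + B**2/3 (b(B) = (-4 + B**2)/3 = -4/3 + B**2/3)
Q(16, A)*b(6) = (14*25)*(-4/3 + (1/3)*6**2) = 350*(-4/3 + (1/3)*36) = 350*(-4/3 + 12) = 350*(32/3) = 11200/3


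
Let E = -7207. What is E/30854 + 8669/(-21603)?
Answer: -423166147/666538962 ≈ -0.63487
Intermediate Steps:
E/30854 + 8669/(-21603) = -7207/30854 + 8669/(-21603) = -7207*1/30854 + 8669*(-1/21603) = -7207/30854 - 8669/21603 = -423166147/666538962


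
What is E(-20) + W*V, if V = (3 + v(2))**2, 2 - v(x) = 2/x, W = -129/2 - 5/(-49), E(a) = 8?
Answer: -50096/49 ≈ -1022.4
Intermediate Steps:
W = -6311/98 (W = -129*1/2 - 5*(-1/49) = -129/2 + 5/49 = -6311/98 ≈ -64.398)
v(x) = 2 - 2/x
V = 16 (V = (3 + (2 - 2/2))**2 = (3 + (2 - 2*1/2))**2 = (3 + (2 - 1))**2 = (3 + 1)**2 = 4**2 = 16)
E(-20) + W*V = 8 - 6311/98*16 = 8 - 50488/49 = -50096/49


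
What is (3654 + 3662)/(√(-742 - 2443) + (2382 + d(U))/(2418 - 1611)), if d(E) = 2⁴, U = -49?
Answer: 14157820776/2079978469 - 33351763788*I*√65/2079978469 ≈ 6.8067 - 129.28*I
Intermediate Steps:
d(E) = 16
(3654 + 3662)/(√(-742 - 2443) + (2382 + d(U))/(2418 - 1611)) = (3654 + 3662)/(√(-742 - 2443) + (2382 + 16)/(2418 - 1611)) = 7316/(√(-3185) + 2398/807) = 7316/(7*I*√65 + 2398*(1/807)) = 7316/(7*I*√65 + 2398/807) = 7316/(2398/807 + 7*I*√65)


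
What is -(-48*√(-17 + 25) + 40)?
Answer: -40 + 96*√2 ≈ 95.765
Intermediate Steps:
-(-48*√(-17 + 25) + 40) = -(-96*√2 + 40) = -(40 - 96*√2) = -40 + 96*√2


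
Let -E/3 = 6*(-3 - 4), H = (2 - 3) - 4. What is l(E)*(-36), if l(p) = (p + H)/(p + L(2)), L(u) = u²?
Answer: -2178/65 ≈ -33.508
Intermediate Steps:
H = -5 (H = -1 - 4 = -5)
E = 126 (E = -18*(-3 - 4) = -18*(-7) = -3*(-42) = 126)
l(p) = (-5 + p)/(4 + p) (l(p) = (p - 5)/(p + 2²) = (-5 + p)/(p + 4) = (-5 + p)/(4 + p))
l(E)*(-36) = ((-5 + 126)/(4 + 126))*(-36) = (121/130)*(-36) = -2178/65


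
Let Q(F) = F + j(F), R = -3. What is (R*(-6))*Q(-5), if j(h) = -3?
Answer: -144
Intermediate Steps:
Q(F) = -3 + F (Q(F) = F - 3 = -3 + F)
(R*(-6))*Q(-5) = (-3*(-6))*(-3 - 5) = 18*(-8) = -144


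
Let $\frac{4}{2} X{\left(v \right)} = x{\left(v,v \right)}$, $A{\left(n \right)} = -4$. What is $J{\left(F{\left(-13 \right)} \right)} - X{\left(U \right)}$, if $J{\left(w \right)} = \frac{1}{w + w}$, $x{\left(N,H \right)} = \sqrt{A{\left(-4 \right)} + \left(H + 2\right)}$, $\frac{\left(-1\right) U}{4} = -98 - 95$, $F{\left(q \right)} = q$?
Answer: $- \frac{1}{26} - \frac{\sqrt{770}}{2} \approx -13.913$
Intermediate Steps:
$U = 772$ ($U = - 4 \left(-98 - 95\right) = \left(-4\right) \left(-193\right) = 772$)
$x{\left(N,H \right)} = \sqrt{-2 + H}$ ($x{\left(N,H \right)} = \sqrt{-4 + \left(H + 2\right)} = \sqrt{-4 + \left(2 + H\right)} = \sqrt{-2 + H}$)
$X{\left(v \right)} = \frac{\sqrt{-2 + v}}{2}$
$J{\left(w \right)} = \frac{1}{2 w}$
$J{\left(F{\left(-13 \right)} \right)} - X{\left(U \right)} = \frac{1}{2 \left(-13\right)} - \frac{\sqrt{-2 + 772}}{2} = \frac{1}{2} \left(- \frac{1}{13}\right) - \frac{\sqrt{770}}{2} = - \frac{1}{26} - \frac{\sqrt{770}}{2}$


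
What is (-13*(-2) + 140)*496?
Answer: 82336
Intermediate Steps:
(-13*(-2) + 140)*496 = (26 + 140)*496 = 166*496 = 82336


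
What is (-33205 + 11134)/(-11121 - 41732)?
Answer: 22071/52853 ≈ 0.41759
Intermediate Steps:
(-33205 + 11134)/(-11121 - 41732) = -22071/(-52853) = -22071*(-1/52853) = 22071/52853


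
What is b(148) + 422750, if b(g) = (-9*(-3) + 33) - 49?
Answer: 422761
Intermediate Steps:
b(g) = 11 (b(g) = (27 + 33) - 49 = 60 - 49 = 11)
b(148) + 422750 = 11 + 422750 = 422761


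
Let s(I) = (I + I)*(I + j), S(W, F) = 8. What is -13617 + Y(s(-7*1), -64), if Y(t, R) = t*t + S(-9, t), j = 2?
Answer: -8709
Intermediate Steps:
s(I) = 2*I*(2 + I) (s(I) = (I + I)*(I + 2) = (2*I)*(2 + I) = 2*I*(2 + I))
Y(t, R) = 8 + t² (Y(t, R) = t*t + 8 = t² + 8 = 8 + t²)
-13617 + Y(s(-7*1), -64) = -13617 + (8 + (2*(-7*1)*(2 - 7*1))²) = -13617 + (8 + (2*(-7)*(2 - 7))²) = -13617 + (8 + (2*(-7)*(-5))²) = -13617 + (8 + 70²) = -13617 + (8 + 4900) = -13617 + 4908 = -8709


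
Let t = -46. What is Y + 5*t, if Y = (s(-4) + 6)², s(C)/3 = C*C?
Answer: 2686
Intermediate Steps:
s(C) = 3*C² (s(C) = 3*(C*C) = 3*C²)
Y = 2916 (Y = (3*(-4)² + 6)² = (3*16 + 6)² = (48 + 6)² = 54² = 2916)
Y + 5*t = 2916 + 5*(-46) = 2916 - 230 = 2686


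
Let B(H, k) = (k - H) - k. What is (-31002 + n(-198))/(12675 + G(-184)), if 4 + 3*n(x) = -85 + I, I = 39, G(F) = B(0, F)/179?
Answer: -93056/38025 ≈ -2.4472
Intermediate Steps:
B(H, k) = -H
G(F) = 0 (G(F) = -1*0/179 = 0*(1/179) = 0)
n(x) = -50/3 (n(x) = -4/3 + (-85 + 39)/3 = -4/3 + (1/3)*(-46) = -4/3 - 46/3 = -50/3)
(-31002 + n(-198))/(12675 + G(-184)) = (-31002 - 50/3)/(12675 + 0) = -93056/3/12675 = -93056/3*1/12675 = -93056/38025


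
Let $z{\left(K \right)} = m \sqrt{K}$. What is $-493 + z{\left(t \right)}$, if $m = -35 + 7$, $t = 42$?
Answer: $-493 - 28 \sqrt{42} \approx -674.46$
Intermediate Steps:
$m = -28$
$z{\left(K \right)} = - 28 \sqrt{K}$
$-493 + z{\left(t \right)} = -493 - 28 \sqrt{42}$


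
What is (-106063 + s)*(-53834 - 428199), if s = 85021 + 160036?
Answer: -66999694802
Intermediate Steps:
s = 245057
(-106063 + s)*(-53834 - 428199) = (-106063 + 245057)*(-53834 - 428199) = 138994*(-482033) = -66999694802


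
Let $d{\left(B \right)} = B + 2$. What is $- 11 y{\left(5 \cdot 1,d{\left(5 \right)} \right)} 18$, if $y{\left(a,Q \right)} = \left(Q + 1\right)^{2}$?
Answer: $-12672$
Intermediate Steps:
$d{\left(B \right)} = 2 + B$
$y{\left(a,Q \right)} = \left(1 + Q\right)^{2}$
$- 11 y{\left(5 \cdot 1,d{\left(5 \right)} \right)} 18 = - 11 \left(1 + \left(2 + 5\right)\right)^{2} \cdot 18 = - 11 \left(1 + 7\right)^{2} \cdot 18 = - 11 \cdot 8^{2} \cdot 18 = \left(-11\right) 64 \cdot 18 = \left(-704\right) 18 = -12672$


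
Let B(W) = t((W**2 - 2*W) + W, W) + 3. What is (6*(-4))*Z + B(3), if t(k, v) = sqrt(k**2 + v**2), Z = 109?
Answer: -2613 + 3*sqrt(5) ≈ -2606.3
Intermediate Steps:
B(W) = 3 + sqrt(W**2 + (W**2 - W)**2) (B(W) = sqrt(((W**2 - 2*W) + W)**2 + W**2) + 3 = sqrt((W**2 - W)**2 + W**2) + 3 = sqrt(W**2 + (W**2 - W)**2) + 3 = 3 + sqrt(W**2 + (W**2 - W)**2))
(6*(-4))*Z + B(3) = (6*(-4))*109 + (3 + sqrt(3**2*(1 + (-1 + 3)**2))) = -24*109 + (3 + sqrt(9*(1 + 2**2))) = -2616 + (3 + sqrt(9*(1 + 4))) = -2616 + (3 + sqrt(9*5)) = -2616 + (3 + sqrt(45)) = -2616 + (3 + 3*sqrt(5)) = -2613 + 3*sqrt(5)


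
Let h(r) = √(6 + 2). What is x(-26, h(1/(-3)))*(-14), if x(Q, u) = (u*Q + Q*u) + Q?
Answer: 364 + 1456*√2 ≈ 2423.1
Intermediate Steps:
h(r) = 2*√2 (h(r) = √8 = 2*√2)
x(Q, u) = Q + 2*Q*u (x(Q, u) = (Q*u + Q*u) + Q = 2*Q*u + Q = Q + 2*Q*u)
x(-26, h(1/(-3)))*(-14) = -26*(1 + 2*(2*√2))*(-14) = -26*(1 + 4*√2)*(-14) = (-26 - 104*√2)*(-14) = 364 + 1456*√2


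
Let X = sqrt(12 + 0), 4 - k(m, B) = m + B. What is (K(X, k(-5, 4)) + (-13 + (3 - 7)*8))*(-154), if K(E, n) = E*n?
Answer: 6930 - 1540*sqrt(3) ≈ 4262.6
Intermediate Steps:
k(m, B) = 4 - B - m (k(m, B) = 4 - (m + B) = 4 - (B + m) = 4 + (-B - m) = 4 - B - m)
X = 2*sqrt(3) (X = sqrt(12) = 2*sqrt(3) ≈ 3.4641)
(K(X, k(-5, 4)) + (-13 + (3 - 7)*8))*(-154) = ((2*sqrt(3))*(4 - 1*4 - 1*(-5)) + (-13 + (3 - 7)*8))*(-154) = ((2*sqrt(3))*(4 - 4 + 5) + (-13 - 4*8))*(-154) = ((2*sqrt(3))*5 + (-13 - 32))*(-154) = (10*sqrt(3) - 45)*(-154) = (-45 + 10*sqrt(3))*(-154) = 6930 - 1540*sqrt(3)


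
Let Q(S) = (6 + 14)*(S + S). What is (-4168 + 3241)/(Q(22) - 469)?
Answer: -309/137 ≈ -2.2555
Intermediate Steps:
Q(S) = 40*S (Q(S) = 20*(2*S) = 40*S)
(-4168 + 3241)/(Q(22) - 469) = (-4168 + 3241)/(40*22 - 469) = -927/(880 - 469) = -927/411 = -927*1/411 = -309/137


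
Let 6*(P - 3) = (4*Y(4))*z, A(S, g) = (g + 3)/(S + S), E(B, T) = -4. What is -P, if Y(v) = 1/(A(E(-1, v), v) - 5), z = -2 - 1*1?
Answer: -157/47 ≈ -3.3404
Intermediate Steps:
z = -3 (z = -2 - 1 = -3)
A(S, g) = (3 + g)/(2*S) (A(S, g) = (3 + g)/((2*S)) = (3 + g)*(1/(2*S)) = (3 + g)/(2*S))
Y(v) = 1/(-43/8 - v/8) (Y(v) = 1/((½)*(3 + v)/(-4) - 5) = 1/((½)*(-¼)*(3 + v) - 5) = 1/((-3/8 - v/8) - 5) = 1/(-43/8 - v/8))
P = 157/47 (P = 3 + ((4*(8/(-43 - 1*4)))*(-3))/6 = 3 + ((4*(8/(-43 - 4)))*(-3))/6 = 3 + ((4*(8/(-47)))*(-3))/6 = 3 + ((4*(8*(-1/47)))*(-3))/6 = 3 + ((4*(-8/47))*(-3))/6 = 3 + (-32/47*(-3))/6 = 3 + (⅙)*(96/47) = 3 + 16/47 = 157/47 ≈ 3.3404)
-P = -1*157/47 = -157/47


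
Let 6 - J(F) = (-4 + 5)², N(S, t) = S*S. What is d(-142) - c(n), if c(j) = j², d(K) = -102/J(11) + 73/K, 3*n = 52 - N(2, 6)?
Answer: -196609/710 ≈ -276.91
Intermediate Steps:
N(S, t) = S²
n = 16 (n = (52 - 1*2²)/3 = (52 - 1*4)/3 = (52 - 4)/3 = (⅓)*48 = 16)
J(F) = 5 (J(F) = 6 - (-4 + 5)² = 6 - 1*1² = 6 - 1*1 = 6 - 1 = 5)
d(K) = -102/5 + 73/K
d(-142) - c(n) = (-102/5 + 73/(-142)) - 1*16² = (-102/5 + 73*(-1/142)) - 1*256 = (-102/5 - 73/142) - 256 = -14849/710 - 256 = -196609/710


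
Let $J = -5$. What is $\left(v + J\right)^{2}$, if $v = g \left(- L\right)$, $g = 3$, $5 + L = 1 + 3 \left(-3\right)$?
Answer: $1156$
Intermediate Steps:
$L = -13$ ($L = -5 + \left(1 + 3 \left(-3\right)\right) = -5 + \left(1 - 9\right) = -5 - 8 = -13$)
$v = 39$ ($v = 3 \left(\left(-1\right) \left(-13\right)\right) = 3 \cdot 13 = 39$)
$\left(v + J\right)^{2} = \left(39 - 5\right)^{2} = 34^{2} = 1156$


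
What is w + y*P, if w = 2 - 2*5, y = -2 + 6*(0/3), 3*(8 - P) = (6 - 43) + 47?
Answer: -52/3 ≈ -17.333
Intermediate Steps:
P = 14/3 (P = 8 - ((6 - 43) + 47)/3 = 8 - (-37 + 47)/3 = 8 - ⅓*10 = 8 - 10/3 = 14/3 ≈ 4.6667)
y = -2 (y = -2 + 6*(0*(⅓)) = -2 + 6*0 = -2 + 0 = -2)
w = -8 (w = 2 - 10 = -8)
w + y*P = -8 - 2*14/3 = -8 - 28/3 = -52/3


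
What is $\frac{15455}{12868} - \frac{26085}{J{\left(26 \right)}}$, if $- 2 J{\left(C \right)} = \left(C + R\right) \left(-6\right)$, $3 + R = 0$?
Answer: $- \frac{111531795}{295964} \approx -376.84$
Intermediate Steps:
$R = -3$ ($R = -3 + 0 = -3$)
$J{\left(C \right)} = -9 + 3 C$ ($J{\left(C \right)} = - \frac{\left(C - 3\right) \left(-6\right)}{2} = - \frac{\left(-3 + C\right) \left(-6\right)}{2} = - \frac{18 - 6 C}{2} = -9 + 3 C$)
$\frac{15455}{12868} - \frac{26085}{J{\left(26 \right)}} = \frac{15455}{12868} - \frac{26085}{-9 + 3 \cdot 26} = 15455 \cdot \frac{1}{12868} - \frac{26085}{-9 + 78} = \frac{15455}{12868} - \frac{26085}{69} = \frac{15455}{12868} - \frac{8695}{23} = - \frac{111531795}{295964}$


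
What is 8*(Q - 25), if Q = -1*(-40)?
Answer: 120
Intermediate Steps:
Q = 40
8*(Q - 25) = 8*(40 - 25) = 8*15 = 120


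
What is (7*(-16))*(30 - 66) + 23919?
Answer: 27951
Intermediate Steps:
(7*(-16))*(30 - 66) + 23919 = -112*(-36) + 23919 = 4032 + 23919 = 27951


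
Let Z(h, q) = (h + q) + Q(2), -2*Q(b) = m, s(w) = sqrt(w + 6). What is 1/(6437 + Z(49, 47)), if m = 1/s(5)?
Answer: 287452/1877923915 + 2*sqrt(11)/1877923915 ≈ 0.00015307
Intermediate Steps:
s(w) = sqrt(6 + w)
m = sqrt(11)/11 (m = 1/(sqrt(6 + 5)) = 1/(sqrt(11)) = sqrt(11)/11 ≈ 0.30151)
Q(b) = -sqrt(11)/22
Z(h, q) = h + q - sqrt(11)/22 (Z(h, q) = (h + q) - sqrt(11)/22 = h + q - sqrt(11)/22)
1/(6437 + Z(49, 47)) = 1/(6437 + (49 + 47 - sqrt(11)/22)) = 1/(6437 + (96 - sqrt(11)/22)) = 1/(6533 - sqrt(11)/22)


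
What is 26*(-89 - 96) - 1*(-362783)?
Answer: 357973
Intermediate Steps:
26*(-89 - 96) - 1*(-362783) = 26*(-185) + 362783 = -4810 + 362783 = 357973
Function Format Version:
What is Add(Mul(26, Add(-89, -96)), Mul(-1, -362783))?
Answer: 357973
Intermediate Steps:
Add(Mul(26, Add(-89, -96)), Mul(-1, -362783)) = Add(Mul(26, -185), 362783) = Add(-4810, 362783) = 357973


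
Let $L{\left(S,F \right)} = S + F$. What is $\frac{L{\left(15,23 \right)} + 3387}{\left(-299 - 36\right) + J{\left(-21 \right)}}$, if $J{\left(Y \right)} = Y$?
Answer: $- \frac{3425}{356} \approx -9.6208$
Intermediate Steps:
$L{\left(S,F \right)} = F + S$
$\frac{L{\left(15,23 \right)} + 3387}{\left(-299 - 36\right) + J{\left(-21 \right)}} = \frac{\left(23 + 15\right) + 3387}{\left(-299 - 36\right) - 21} = \frac{38 + 3387}{-335 - 21} = \frac{3425}{-356} = 3425 \left(- \frac{1}{356}\right) = - \frac{3425}{356}$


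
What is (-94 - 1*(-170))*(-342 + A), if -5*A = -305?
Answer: -21356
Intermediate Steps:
A = 61 (A = -⅕*(-305) = 61)
(-94 - 1*(-170))*(-342 + A) = (-94 - 1*(-170))*(-342 + 61) = (-94 + 170)*(-281) = 76*(-281) = -21356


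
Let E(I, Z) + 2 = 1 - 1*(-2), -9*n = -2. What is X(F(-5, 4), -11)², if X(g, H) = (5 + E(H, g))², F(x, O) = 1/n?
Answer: 1296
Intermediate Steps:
n = 2/9 (n = -⅑*(-2) = 2/9 ≈ 0.22222)
E(I, Z) = 1 (E(I, Z) = -2 + (1 - 1*(-2)) = -2 + (1 + 2) = -2 + 3 = 1)
F(x, O) = 9/2 (F(x, O) = 1/(2/9) = 9/2)
X(g, H) = 36 (X(g, H) = (5 + 1)² = 6² = 36)
X(F(-5, 4), -11)² = 36² = 1296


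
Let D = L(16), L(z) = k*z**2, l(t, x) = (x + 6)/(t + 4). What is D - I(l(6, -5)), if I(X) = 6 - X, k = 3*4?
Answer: 30661/10 ≈ 3066.1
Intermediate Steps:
l(t, x) = (6 + x)/(4 + t)
k = 12
L(z) = 12*z**2
D = 3072 (D = 12*16**2 = 12*256 = 3072)
D - I(l(6, -5)) = 3072 - (6 - (6 - 5)/(4 + 6)) = 3072 - (6 - 1/10) = 3072 - 1*59/10 = 3072 - 59/10 = 30661/10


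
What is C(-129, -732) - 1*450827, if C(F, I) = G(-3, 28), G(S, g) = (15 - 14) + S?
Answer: -450829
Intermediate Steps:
G(S, g) = 1 + S
C(F, I) = -2 (C(F, I) = 1 - 3 = -2)
C(-129, -732) - 1*450827 = -2 - 1*450827 = -2 - 450827 = -450829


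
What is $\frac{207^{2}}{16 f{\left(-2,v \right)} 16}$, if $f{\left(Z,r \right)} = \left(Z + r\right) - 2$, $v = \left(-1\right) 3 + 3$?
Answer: $- \frac{42849}{1024} \approx -41.845$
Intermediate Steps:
$v = 0$ ($v = -3 + 3 = 0$)
$f{\left(Z,r \right)} = -2 + Z + r$
$\frac{207^{2}}{16 f{\left(-2,v \right)} 16} = \frac{207^{2}}{16 \left(-2 - 2 + 0\right) 16} = \frac{42849}{16 \left(-4\right) 16} = \frac{42849}{\left(-64\right) 16} = \frac{42849}{-1024} = 42849 \left(- \frac{1}{1024}\right) = - \frac{42849}{1024}$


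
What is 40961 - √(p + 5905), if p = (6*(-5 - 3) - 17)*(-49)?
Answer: 40961 - 3*√1010 ≈ 40866.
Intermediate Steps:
p = 3185 (p = (6*(-8) - 17)*(-49) = (-48 - 17)*(-49) = -65*(-49) = 3185)
40961 - √(p + 5905) = 40961 - √(3185 + 5905) = 40961 - √9090 = 40961 - 3*√1010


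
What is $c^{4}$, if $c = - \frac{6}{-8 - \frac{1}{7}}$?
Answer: $\frac{38416}{130321} \approx 0.29478$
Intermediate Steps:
$c = \frac{14}{19}$ ($c = - \frac{6}{-8 - \frac{1}{7}} = - \frac{6}{- \frac{57}{7}} = \left(-6\right) \left(- \frac{7}{57}\right) = \frac{14}{19} \approx 0.73684$)
$c^{4} = \left(\frac{14}{19}\right)^{4} = \frac{38416}{130321}$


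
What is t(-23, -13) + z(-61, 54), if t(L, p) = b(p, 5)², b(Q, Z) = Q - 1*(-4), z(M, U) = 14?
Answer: 95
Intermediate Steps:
b(Q, Z) = 4 + Q (b(Q, Z) = Q + 4 = 4 + Q)
t(L, p) = (4 + p)²
t(-23, -13) + z(-61, 54) = (4 - 13)² + 14 = (-9)² + 14 = 81 + 14 = 95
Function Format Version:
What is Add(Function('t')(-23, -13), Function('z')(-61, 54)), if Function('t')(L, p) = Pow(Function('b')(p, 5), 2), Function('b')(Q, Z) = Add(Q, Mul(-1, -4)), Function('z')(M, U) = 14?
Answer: 95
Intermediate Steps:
Function('b')(Q, Z) = Add(4, Q) (Function('b')(Q, Z) = Add(Q, 4) = Add(4, Q))
Function('t')(L, p) = Pow(Add(4, p), 2)
Add(Function('t')(-23, -13), Function('z')(-61, 54)) = Add(Pow(Add(4, -13), 2), 14) = Add(Pow(-9, 2), 14) = Add(81, 14) = 95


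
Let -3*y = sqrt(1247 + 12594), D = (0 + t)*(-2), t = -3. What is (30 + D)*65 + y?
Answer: 2340 - sqrt(13841)/3 ≈ 2300.8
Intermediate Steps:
D = 6 (D = (0 - 3)*(-2) = -3*(-2) = 6)
y = -sqrt(13841)/3 (y = -sqrt(1247 + 12594)/3 = -sqrt(13841)/3 ≈ -39.216)
(30 + D)*65 + y = (30 + 6)*65 - sqrt(13841)/3 = 36*65 - sqrt(13841)/3 = 2340 - sqrt(13841)/3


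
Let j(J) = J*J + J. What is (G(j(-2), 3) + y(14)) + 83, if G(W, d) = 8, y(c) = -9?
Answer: 82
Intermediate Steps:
j(J) = J + J² (j(J) = J² + J = J + J²)
(G(j(-2), 3) + y(14)) + 83 = (8 - 9) + 83 = -1 + 83 = 82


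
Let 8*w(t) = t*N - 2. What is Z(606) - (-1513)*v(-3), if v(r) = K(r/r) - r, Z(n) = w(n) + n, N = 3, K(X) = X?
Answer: 6885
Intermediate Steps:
w(t) = -¼ + 3*t/8 (w(t) = (t*3 - 2)/8 = (3*t - 2)/8 = (-2 + 3*t)/8 = -¼ + 3*t/8)
Z(n) = -¼ + 11*n/8 (Z(n) = (-¼ + 3*n/8) + n = -¼ + 11*n/8)
v(r) = 1 - r (v(r) = r/r - r = 1 - r)
Z(606) - (-1513)*v(-3) = (-¼ + (11/8)*606) - (-1513)*(1 - 1*(-3)) = (-¼ + 3333/4) - (-1513)*(1 + 3) = 833 - (-1513)*4 = 833 - 1*(-6052) = 833 + 6052 = 6885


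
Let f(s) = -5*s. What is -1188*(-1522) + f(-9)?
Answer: 1808181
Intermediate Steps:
-1188*(-1522) + f(-9) = -1188*(-1522) - 5*(-9) = 1808136 + 45 = 1808181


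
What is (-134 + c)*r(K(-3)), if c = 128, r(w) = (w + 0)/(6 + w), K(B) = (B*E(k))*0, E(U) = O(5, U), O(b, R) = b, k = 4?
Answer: 0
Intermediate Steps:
E(U) = 5
K(B) = 0 (K(B) = (B*5)*0 = (5*B)*0 = 0)
r(w) = w/(6 + w)
(-134 + c)*r(K(-3)) = (-134 + 128)*(0/(6 + 0)) = -0/6 = -6*0 = 0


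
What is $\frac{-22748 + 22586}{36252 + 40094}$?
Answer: $- \frac{81}{38173} \approx -0.0021219$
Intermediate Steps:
$\frac{-22748 + 22586}{36252 + 40094} = - \frac{162}{76346} = \left(-162\right) \frac{1}{76346} = - \frac{81}{38173}$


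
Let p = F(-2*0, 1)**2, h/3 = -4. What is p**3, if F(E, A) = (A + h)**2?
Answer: 3138428376721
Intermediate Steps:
h = -12 (h = 3*(-4) = -12)
F(E, A) = (-12 + A)**2 (F(E, A) = (A - 12)**2 = (-12 + A)**2)
p = 14641 (p = ((-12 + 1)**2)**2 = ((-11)**2)**2 = 121**2 = 14641)
p**3 = 14641**3 = 3138428376721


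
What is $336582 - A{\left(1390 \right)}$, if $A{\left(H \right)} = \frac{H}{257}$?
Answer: $\frac{86500184}{257} \approx 3.3658 \cdot 10^{5}$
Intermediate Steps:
$A{\left(H \right)} = \frac{H}{257}$ ($A{\left(H \right)} = H \frac{1}{257} = \frac{H}{257}$)
$336582 - A{\left(1390 \right)} = 336582 - \frac{1}{257} \cdot 1390 = 336582 - \frac{1390}{257} = \frac{86500184}{257}$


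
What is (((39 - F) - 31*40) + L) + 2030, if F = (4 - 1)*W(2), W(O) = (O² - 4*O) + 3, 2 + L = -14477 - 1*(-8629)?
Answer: -5018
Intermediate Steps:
L = -5850 (L = -2 + (-14477 - 1*(-8629)) = -2 + (-14477 + 8629) = -2 - 5848 = -5850)
W(O) = 3 + O² - 4*O
F = -3 (F = (4 - 1)*(3 + 2² - 4*2) = 3*(3 + 4 - 8) = 3*(-1) = -3)
(((39 - F) - 31*40) + L) + 2030 = (((39 - 1*(-3)) - 31*40) - 5850) + 2030 = (((39 + 3) - 1240) - 5850) + 2030 = ((42 - 1240) - 5850) + 2030 = (-1198 - 5850) + 2030 = -7048 + 2030 = -5018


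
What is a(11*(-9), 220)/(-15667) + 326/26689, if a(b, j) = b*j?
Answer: 586393862/418136563 ≈ 1.4024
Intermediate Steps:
a(11*(-9), 220)/(-15667) + 326/26689 = ((11*(-9))*220)/(-15667) + 326/26689 = -99*220*(-1/15667) + 326*(1/26689) = -21780*(-1/15667) + 326/26689 = 21780/15667 + 326/26689 = 586393862/418136563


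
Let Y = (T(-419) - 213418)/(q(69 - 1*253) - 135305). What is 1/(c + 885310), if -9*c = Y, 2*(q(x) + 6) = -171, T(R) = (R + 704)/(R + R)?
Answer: 1021160403/904043337535361 ≈ 1.1295e-6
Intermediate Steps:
T(R) = (704 + R)/(2*R) (T(R) = (704 + R)/((2*R)) = (704 + R)*(1/(2*R)) = (704 + R)/(2*R))
q(x) = -183/2 (q(x) = -6 + (½)*(-171) = -6 - 171/2 = -183/2)
Y = 178844569/113462267 (Y = ((½)*(704 - 419)/(-419) - 213418)/(-183/2 - 135305) = ((½)*(-1/419)*285 - 213418)/(-270793/2) = (-285/838 - 213418)*(-2/270793) = -178844569/838*(-2/270793) = 178844569/113462267 ≈ 1.5762)
c = -178844569/1021160403 (c = -⅑*178844569/113462267 = -178844569/1021160403 ≈ -0.17514)
1/(c + 885310) = 1/(-178844569/1021160403 + 885310) = 1/(904043337535361/1021160403) = 1021160403/904043337535361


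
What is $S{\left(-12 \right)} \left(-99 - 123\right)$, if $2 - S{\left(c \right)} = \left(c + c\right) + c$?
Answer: $-8436$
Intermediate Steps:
$S{\left(c \right)} = 2 - 3 c$ ($S{\left(c \right)} = 2 - \left(\left(c + c\right) + c\right) = 2 - \left(2 c + c\right) = 2 - 3 c$)
$S{\left(-12 \right)} \left(-99 - 123\right) = \left(2 - -36\right) \left(-99 - 123\right) = \left(2 + 36\right) \left(-99 - 123\right) = 38 \left(-222\right) = -8436$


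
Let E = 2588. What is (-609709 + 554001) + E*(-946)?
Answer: -2503956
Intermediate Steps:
(-609709 + 554001) + E*(-946) = (-609709 + 554001) + 2588*(-946) = -55708 - 2448248 = -2503956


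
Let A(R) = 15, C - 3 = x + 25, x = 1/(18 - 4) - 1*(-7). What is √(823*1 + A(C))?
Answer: √838 ≈ 28.948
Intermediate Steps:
x = 99/14 (x = 1/14 + 7 = 99/14 ≈ 7.0714)
C = 491/14 (C = 3 + (99/14 + 25) = 3 + 449/14 = 491/14 ≈ 35.071)
√(823*1 + A(C)) = √(823*1 + 15) = √(823 + 15) = √838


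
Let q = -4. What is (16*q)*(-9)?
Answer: 576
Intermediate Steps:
(16*q)*(-9) = (16*(-4))*(-9) = -64*(-9) = 576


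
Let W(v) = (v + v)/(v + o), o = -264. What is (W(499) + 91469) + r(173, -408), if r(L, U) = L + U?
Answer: 21440988/235 ≈ 91238.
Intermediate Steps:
W(v) = 2*v/(-264 + v) (W(v) = (v + v)/(v - 264) = (2*v)/(-264 + v) = 2*v/(-264 + v))
(W(499) + 91469) + r(173, -408) = (2*499/(-264 + 499) + 91469) + (173 - 408) = (2*499/235 + 91469) - 235 = (2*499*(1/235) + 91469) - 235 = (998/235 + 91469) - 235 = 21496213/235 - 235 = 21440988/235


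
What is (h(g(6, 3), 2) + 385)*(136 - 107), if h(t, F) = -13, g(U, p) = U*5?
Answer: 10788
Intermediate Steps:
g(U, p) = 5*U
(h(g(6, 3), 2) + 385)*(136 - 107) = (-13 + 385)*(136 - 107) = 372*29 = 10788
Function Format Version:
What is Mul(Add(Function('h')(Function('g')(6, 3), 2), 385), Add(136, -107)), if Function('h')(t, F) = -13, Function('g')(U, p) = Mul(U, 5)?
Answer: 10788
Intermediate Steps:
Function('g')(U, p) = Mul(5, U)
Mul(Add(Function('h')(Function('g')(6, 3), 2), 385), Add(136, -107)) = Mul(Add(-13, 385), Add(136, -107)) = Mul(372, 29) = 10788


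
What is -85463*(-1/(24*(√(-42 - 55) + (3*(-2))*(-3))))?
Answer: 609/4 - 203*I*√97/24 ≈ 152.25 - 83.305*I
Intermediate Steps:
-85463*(-1/(24*(√(-42 - 55) + (3*(-2))*(-3)))) = -85463*(-1/(24*(√(-97) - 6*(-3)))) = -85463*(-1/(24*(I*√97 + 18))) = -85463*(-1/(24*(18 + I*√97))) = -85463/(-432 - 24*I*√97)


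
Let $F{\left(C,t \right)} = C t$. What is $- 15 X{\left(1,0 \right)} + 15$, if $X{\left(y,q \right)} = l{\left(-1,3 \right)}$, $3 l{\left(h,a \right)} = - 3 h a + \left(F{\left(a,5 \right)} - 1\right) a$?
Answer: $-240$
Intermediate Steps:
$l{\left(h,a \right)} = - a h + \frac{a \left(-1 + 5 a\right)}{3}$ ($l{\left(h,a \right)} = \frac{- 3 h a + \left(a 5 - 1\right) a}{3} = \frac{- 3 a h + \left(5 a - 1\right) a}{3} = \frac{- 3 a h + \left(-1 + 5 a\right) a}{3} = \frac{- 3 a h + a \left(-1 + 5 a\right)}{3} = \frac{a \left(-1 + 5 a\right) - 3 a h}{3} = - a h + \frac{a \left(-1 + 5 a\right)}{3}$)
$X{\left(y,q \right)} = 17$ ($X{\left(y,q \right)} = \frac{1}{3} \cdot 3 \left(-1 - -3 + 5 \cdot 3\right) = \frac{1}{3} \cdot 3 \left(-1 + 3 + 15\right) = \frac{1}{3} \cdot 3 \cdot 17 = 17$)
$- 15 X{\left(1,0 \right)} + 15 = \left(-15\right) 17 + 15 = -255 + 15 = -240$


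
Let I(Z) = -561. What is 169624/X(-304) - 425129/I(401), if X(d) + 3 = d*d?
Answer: 39382605341/51843693 ≈ 759.64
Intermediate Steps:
X(d) = -3 + d² (X(d) = -3 + d*d = -3 + d²)
169624/X(-304) - 425129/I(401) = 169624/(-3 + (-304)²) - 425129/(-561) = 169624/(-3 + 92416) - 425129*(-1/561) = 169624/92413 + 425129/561 = 39382605341/51843693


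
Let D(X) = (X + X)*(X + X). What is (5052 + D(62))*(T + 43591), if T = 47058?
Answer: 1851777772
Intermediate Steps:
D(X) = 4*X² (D(X) = (2*X)*(2*X) = 4*X²)
(5052 + D(62))*(T + 43591) = (5052 + 4*62²)*(47058 + 43591) = (5052 + 4*3844)*90649 = (5052 + 15376)*90649 = 20428*90649 = 1851777772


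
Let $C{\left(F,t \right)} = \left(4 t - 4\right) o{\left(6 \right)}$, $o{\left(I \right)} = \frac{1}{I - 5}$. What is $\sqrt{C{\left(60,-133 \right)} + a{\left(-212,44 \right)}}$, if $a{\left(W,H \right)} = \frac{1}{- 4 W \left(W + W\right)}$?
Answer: $\frac{i \sqrt{385439746}}{848} \approx 23.152 i$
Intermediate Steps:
$o{\left(I \right)} = \frac{1}{-5 + I}$
$a{\left(W,H \right)} = - \frac{1}{8 W^{2}}$ ($a{\left(W,H \right)} = \frac{1}{- 4 W 2 W} = \frac{1}{\left(-8\right) W^{2}} = - \frac{1}{8 W^{2}}$)
$C{\left(F,t \right)} = -4 + 4 t$ ($C{\left(F,t \right)} = \frac{4 t - 4}{-5 + 6} = \frac{-4 + 4 t}{1} = \left(-4 + 4 t\right) 1 = -4 + 4 t$)
$\sqrt{C{\left(60,-133 \right)} + a{\left(-212,44 \right)}} = \sqrt{\left(-4 + 4 \left(-133\right)\right) - \frac{1}{8 \cdot 44944}} = \sqrt{\left(-4 - 532\right) - \frac{1}{359552}} = \sqrt{-536 - \frac{1}{359552}} = \sqrt{- \frac{192719873}{359552}} = \frac{i \sqrt{385439746}}{848}$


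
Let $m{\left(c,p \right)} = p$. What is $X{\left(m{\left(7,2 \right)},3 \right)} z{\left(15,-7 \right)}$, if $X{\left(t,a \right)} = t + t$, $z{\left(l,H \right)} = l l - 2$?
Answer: $892$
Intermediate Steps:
$z{\left(l,H \right)} = -2 + l^{2}$ ($z{\left(l,H \right)} = l^{2} - 2 = -2 + l^{2}$)
$X{\left(t,a \right)} = 2 t$
$X{\left(m{\left(7,2 \right)},3 \right)} z{\left(15,-7 \right)} = 2 \cdot 2 \left(-2 + 15^{2}\right) = 4 \left(-2 + 225\right) = 4 \cdot 223 = 892$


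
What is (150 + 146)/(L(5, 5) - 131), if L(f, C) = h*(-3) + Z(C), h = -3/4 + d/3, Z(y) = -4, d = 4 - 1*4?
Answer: -1184/531 ≈ -2.2298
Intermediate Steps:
d = 0 (d = 4 - 4 = 0)
h = -¾ (h = -3/4 + 0/3 = -3*¼ + 0*(⅓) = -¾ + 0 = -¾ ≈ -0.75000)
L(f, C) = -7/4 (L(f, C) = -¾*(-3) - 4 = 9/4 - 4 = -7/4)
(150 + 146)/(L(5, 5) - 131) = (150 + 146)/(-7/4 - 131) = 296/(-531/4) = 296*(-4/531) = -1184/531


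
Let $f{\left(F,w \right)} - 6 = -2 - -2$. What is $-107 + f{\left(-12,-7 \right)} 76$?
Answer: $349$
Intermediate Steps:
$f{\left(F,w \right)} = 6$ ($f{\left(F,w \right)} = 6 - 0 = 6 + \left(-2 + 2\right) = 6 + 0 = 6$)
$-107 + f{\left(-12,-7 \right)} 76 = -107 + 6 \cdot 76 = -107 + 456 = 349$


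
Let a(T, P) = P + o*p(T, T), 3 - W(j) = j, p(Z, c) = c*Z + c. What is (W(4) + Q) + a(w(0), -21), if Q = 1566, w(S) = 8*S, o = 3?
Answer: 1544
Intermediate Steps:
p(Z, c) = c + Z*c (p(Z, c) = Z*c + c = c + Z*c)
W(j) = 3 - j
a(T, P) = P + 3*T*(1 + T) (a(T, P) = P + 3*(T*(1 + T)) = P + 3*T*(1 + T))
(W(4) + Q) + a(w(0), -21) = ((3 - 1*4) + 1566) + (-21 + 3*(8*0)*(1 + 8*0)) = ((3 - 4) + 1566) + (-21 + 3*0*(1 + 0)) = (-1 + 1566) + (-21 + 3*0*1) = 1565 + (-21 + 0) = 1565 - 21 = 1544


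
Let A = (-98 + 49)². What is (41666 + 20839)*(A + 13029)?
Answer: 964452150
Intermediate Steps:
A = 2401 (A = (-49)² = 2401)
(41666 + 20839)*(A + 13029) = (41666 + 20839)*(2401 + 13029) = 62505*15430 = 964452150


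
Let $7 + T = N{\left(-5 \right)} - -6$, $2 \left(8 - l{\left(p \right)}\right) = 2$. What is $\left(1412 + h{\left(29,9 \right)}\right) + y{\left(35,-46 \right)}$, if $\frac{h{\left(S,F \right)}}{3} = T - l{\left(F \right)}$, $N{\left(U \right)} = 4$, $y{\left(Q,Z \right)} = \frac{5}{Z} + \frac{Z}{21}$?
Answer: $\frac{1350179}{966} \approx 1397.7$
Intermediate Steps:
$y{\left(Q,Z \right)} = \frac{5}{Z} + \frac{Z}{21}$ ($y{\left(Q,Z \right)} = \frac{5}{Z} + Z \frac{1}{21} = \frac{5}{Z} + \frac{Z}{21}$)
$l{\left(p \right)} = 7$ ($l{\left(p \right)} = 8 - 1 = 7$)
$T = 3$ ($T = -7 + \left(4 - -6\right) = -7 + \left(4 + 6\right) = -7 + 10 = 3$)
$h{\left(S,F \right)} = -12$ ($h{\left(S,F \right)} = 3 \left(3 - 7\right) = 3 \left(-4\right) = -12$)
$\left(1412 + h{\left(29,9 \right)}\right) + y{\left(35,-46 \right)} = \left(1412 - 12\right) + \left(\frac{5}{-46} + \frac{1}{21} \left(-46\right)\right) = 1400 + \left(5 \left(- \frac{1}{46}\right) - \frac{46}{21}\right) = 1400 - \frac{2221}{966} = \frac{1350179}{966}$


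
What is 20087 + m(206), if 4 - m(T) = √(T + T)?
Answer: 20091 - 2*√103 ≈ 20071.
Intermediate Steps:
m(T) = 4 - √2*√T (m(T) = 4 - √(T + T) = 4 - √(2*T) = 4 - √2*√T)
20087 + m(206) = 20087 + (4 - √2*√206) = 20087 + (4 - 2*√103) = 20091 - 2*√103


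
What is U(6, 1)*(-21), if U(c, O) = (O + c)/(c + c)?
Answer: -49/4 ≈ -12.250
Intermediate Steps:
U(c, O) = (O + c)/(2*c) (U(c, O) = (O + c)/((2*c)) = (O + c)*(1/(2*c)) = (O + c)/(2*c))
U(6, 1)*(-21) = ((1/2)*(1 + 6)/6)*(-21) = ((1/2)*(1/6)*7)*(-21) = (7/12)*(-21) = -49/4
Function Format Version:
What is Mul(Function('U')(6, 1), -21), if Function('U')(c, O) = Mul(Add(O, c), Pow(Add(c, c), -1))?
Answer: Rational(-49, 4) ≈ -12.250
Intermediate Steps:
Function('U')(c, O) = Mul(Rational(1, 2), Pow(c, -1), Add(O, c)) (Function('U')(c, O) = Mul(Add(O, c), Pow(Mul(2, c), -1)) = Mul(Add(O, c), Mul(Rational(1, 2), Pow(c, -1))) = Mul(Rational(1, 2), Pow(c, -1), Add(O, c)))
Mul(Function('U')(6, 1), -21) = Mul(Mul(Rational(1, 2), Pow(6, -1), Add(1, 6)), -21) = Mul(Mul(Rational(1, 2), Rational(1, 6), 7), -21) = Mul(Rational(7, 12), -21) = Rational(-49, 4)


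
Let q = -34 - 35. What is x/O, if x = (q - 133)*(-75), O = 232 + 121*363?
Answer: 3030/8831 ≈ 0.34311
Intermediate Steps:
q = -69
O = 44155 (O = 232 + 43923 = 44155)
x = 15150 (x = (-69 - 133)*(-75) = -202*(-75) = 15150)
x/O = 15150/44155 = 15150*(1/44155) = 3030/8831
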